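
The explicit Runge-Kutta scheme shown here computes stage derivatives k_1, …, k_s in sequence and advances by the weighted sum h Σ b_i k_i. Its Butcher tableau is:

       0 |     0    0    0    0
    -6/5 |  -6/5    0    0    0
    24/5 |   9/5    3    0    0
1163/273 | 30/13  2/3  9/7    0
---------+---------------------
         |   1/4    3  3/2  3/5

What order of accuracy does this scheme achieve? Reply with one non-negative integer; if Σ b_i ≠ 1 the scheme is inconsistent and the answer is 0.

0

b = (1/4, 3, 3/2, 3/5)
c = (0, -6/5, 24/5, 1163/273)
Ac = (0, 0, -18/5, 188/35)
Σ b_i: 1/4·1 + 3·1 + 3/2·1 + 3/5·1 = 107/20 ≠ 1 ⇒ order 0.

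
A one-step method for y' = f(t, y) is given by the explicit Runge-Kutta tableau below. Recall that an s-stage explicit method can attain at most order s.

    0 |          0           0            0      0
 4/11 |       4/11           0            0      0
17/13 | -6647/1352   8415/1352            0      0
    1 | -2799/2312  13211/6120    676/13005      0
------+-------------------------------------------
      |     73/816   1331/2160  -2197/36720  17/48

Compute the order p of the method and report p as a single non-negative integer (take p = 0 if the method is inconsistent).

b = (73/816, 1331/2160, -2197/36720, 17/48)
c = (0, 4/11, 17/13, 1)
Ac = (0, 0, 765/338, 29/34)
Σ b_i: 73/816·1 + 1331/2160·1 + (-2197/36720)·1 + 17/48·1 = 1 ✓
b·c: 1331/2160·4/11 + (-2197/36720)·17/13 + 17/48·1 = 1/2 ✓
b·c²: 1331/2160·16/121 + (-2197/36720)·289/169 + 17/48·1 = 1/3 ✓
b·Ac: (-2197/36720)·765/338 + 17/48·29/34 = 1/6 ✓
b·c³: 1331/2160·64/1331 + (-2197/36720)·4913/2197 + 17/48·1 = 1/4 ✓
b·(c∘Ac): (-2197/36720)·13005/4394 + 17/48·29/34 = 1/8 ✓
b·Ac²: (-2197/36720)·1530/1859 + 17/48·70/187 = 1/12 ✓
b·A²c: 17/48·2/17 = 1/24 ✓; 4 stages ⇒ order 4.

4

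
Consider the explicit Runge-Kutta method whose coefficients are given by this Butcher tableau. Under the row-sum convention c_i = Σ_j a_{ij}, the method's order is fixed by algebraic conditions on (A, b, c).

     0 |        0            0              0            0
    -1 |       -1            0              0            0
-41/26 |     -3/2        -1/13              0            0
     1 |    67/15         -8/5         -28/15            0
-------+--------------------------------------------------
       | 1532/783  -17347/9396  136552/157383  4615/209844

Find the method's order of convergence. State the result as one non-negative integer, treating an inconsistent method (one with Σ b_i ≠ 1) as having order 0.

b = (1532/783, -17347/9396, 136552/157383, 4615/209844)
c = (0, -1, -41/26, 1)
Ac = (0, 0, 1/13, 886/195)
Σ b_i: 1532/783·1 + (-17347/9396)·1 + 136552/157383·1 + 4615/209844·1 = 1 ✓
b·c: (-17347/9396)·(-1) + 136552/157383·(-41/26) + 4615/209844·1 = 1/2 ✓
b·c²: (-17347/9396)·1 + 136552/157383·1681/676 + 4615/209844·1 = 1/3 ✓
b·Ac: 136552/157383·1/13 + 4615/209844·886/195 = 1/6 ✓
b·c³: (-17347/9396)·(-1) + 136552/157383·(-68921/17576) + 4615/209844·1 = -31231/20358 ≠ 1/4 ⇒ order 3.
b·(c∘Ac): 136552/157383·(-41/338) + 4615/209844·886/195 = -25/4698 ≠ 1/8
b·Ac²: 136552/157383·(-1/13) + 4615/209844·(-15823/2535) = -556547/2727972 ≠ 1/12
b·A²c: 4615/209844·(-28/195) = -497/157383 ≠ 1/24

3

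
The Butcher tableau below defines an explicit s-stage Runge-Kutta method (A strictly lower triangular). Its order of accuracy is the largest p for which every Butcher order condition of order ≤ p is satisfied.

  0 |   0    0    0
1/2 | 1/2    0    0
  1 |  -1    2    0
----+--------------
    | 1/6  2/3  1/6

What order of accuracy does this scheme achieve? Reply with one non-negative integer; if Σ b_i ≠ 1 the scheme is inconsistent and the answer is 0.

3

b = (1/6, 2/3, 1/6)
c = (0, 1/2, 1)
Ac = (0, 0, 1)
Σ b_i: 1/6·1 + 2/3·1 + 1/6·1 = 1 ✓
b·c: 2/3·1/2 + 1/6·1 = 1/2 ✓
b·c²: 2/3·1/4 + 1/6·1 = 1/3 ✓
b·Ac: 1/6·1 = 1/6 ✓; 3 stages ⇒ order 3.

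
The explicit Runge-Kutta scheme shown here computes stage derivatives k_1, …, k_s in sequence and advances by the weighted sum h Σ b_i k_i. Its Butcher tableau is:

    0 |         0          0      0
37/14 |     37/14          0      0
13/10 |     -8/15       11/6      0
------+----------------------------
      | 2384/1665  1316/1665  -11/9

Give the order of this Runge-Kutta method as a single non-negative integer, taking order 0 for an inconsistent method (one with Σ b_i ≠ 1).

b = (2384/1665, 1316/1665, -11/9)
c = (0, 37/14, 13/10)
Ac = (0, 0, 407/84)
Σ b_i: 2384/1665·1 + 1316/1665·1 + (-11/9)·1 = 1 ✓
b·c: 1316/1665·37/14 + (-11/9)·13/10 = 1/2 ✓
b·c²: 1316/1665·1369/196 + (-11/9)·169/100 = 21767/6300 ≠ 1/3 ⇒ order 2.
b·Ac: (-11/9)·407/84 = -4477/756 ≠ 1/6

2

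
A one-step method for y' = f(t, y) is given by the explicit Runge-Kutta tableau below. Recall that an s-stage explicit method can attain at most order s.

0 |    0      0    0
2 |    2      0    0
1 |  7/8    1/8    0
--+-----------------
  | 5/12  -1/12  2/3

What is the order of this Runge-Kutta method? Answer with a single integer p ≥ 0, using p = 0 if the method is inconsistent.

3

b = (5/12, -1/12, 2/3)
c = (0, 2, 1)
Ac = (0, 0, 1/4)
Σ b_i: 5/12·1 + (-1/12)·1 + 2/3·1 = 1 ✓
b·c: (-1/12)·2 + 2/3·1 = 1/2 ✓
b·c²: (-1/12)·4 + 2/3·1 = 1/3 ✓
b·Ac: 2/3·1/4 = 1/6 ✓; 3 stages ⇒ order 3.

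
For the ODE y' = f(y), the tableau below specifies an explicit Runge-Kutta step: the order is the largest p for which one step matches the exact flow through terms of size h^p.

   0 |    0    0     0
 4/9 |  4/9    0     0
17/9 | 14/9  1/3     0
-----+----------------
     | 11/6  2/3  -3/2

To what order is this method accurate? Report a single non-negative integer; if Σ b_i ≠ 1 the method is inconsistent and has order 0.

b = (11/6, 2/3, -3/2)
c = (0, 4/9, 17/9)
Ac = (0, 0, 4/27)
Σ b_i: 11/6·1 + 2/3·1 + (-3/2)·1 = 1 ✓
b·c: 2/3·4/9 + (-3/2)·17/9 = -137/54 ≠ 1/2 ⇒ order 1.

1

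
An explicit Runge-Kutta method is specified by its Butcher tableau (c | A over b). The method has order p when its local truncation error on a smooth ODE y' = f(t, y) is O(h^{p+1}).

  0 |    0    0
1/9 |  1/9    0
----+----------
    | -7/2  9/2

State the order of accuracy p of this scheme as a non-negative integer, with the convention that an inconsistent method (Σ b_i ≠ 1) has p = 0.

2

b = (-7/2, 9/2)
c = (0, 1/9)
Σ b_i: (-7/2)·1 + 9/2·1 = 1 ✓
b·c: 9/2·1/9 = 1/2 ✓; 2 stages ⇒ order 2.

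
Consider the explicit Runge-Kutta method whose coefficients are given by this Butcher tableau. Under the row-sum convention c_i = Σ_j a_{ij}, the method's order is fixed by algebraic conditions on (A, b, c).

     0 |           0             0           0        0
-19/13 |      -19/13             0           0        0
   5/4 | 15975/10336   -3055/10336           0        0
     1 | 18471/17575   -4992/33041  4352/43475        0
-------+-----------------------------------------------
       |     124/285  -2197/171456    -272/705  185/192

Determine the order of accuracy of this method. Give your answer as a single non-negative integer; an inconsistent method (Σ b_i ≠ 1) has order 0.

b = (124/285, -2197/171456, -272/705, 185/192)
c = (0, -19/13, 5/4, 1)
Ac = (0, 0, 235/544, 64/185)
Σ b_i: 124/285·1 + (-2197/171456)·1 + (-272/705)·1 + 185/192·1 = 1 ✓
b·c: (-2197/171456)·(-19/13) + (-272/705)·5/4 + 185/192·1 = 1/2 ✓
b·c²: (-2197/171456)·361/169 + (-272/705)·25/16 + 185/192·1 = 1/3 ✓
b·Ac: (-272/705)·235/544 + 185/192·64/185 = 1/6 ✓
b·c³: (-2197/171456)·(-6859/2197) + (-272/705)·125/64 + 185/192·1 = 1/4 ✓
b·(c∘Ac): (-272/705)·1175/2176 + 185/192·64/185 = 1/8 ✓
b·Ac²: (-272/705)·(-4465/7072) + 185/192·(-80/481) = 1/12 ✓
b·A²c: 185/192·8/185 = 1/24 ✓; 4 stages ⇒ order 4.

4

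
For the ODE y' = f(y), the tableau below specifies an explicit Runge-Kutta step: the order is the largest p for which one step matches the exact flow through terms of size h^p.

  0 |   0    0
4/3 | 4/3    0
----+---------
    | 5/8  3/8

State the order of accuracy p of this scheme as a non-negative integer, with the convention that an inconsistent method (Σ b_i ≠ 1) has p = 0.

2

b = (5/8, 3/8)
c = (0, 4/3)
Σ b_i: 5/8·1 + 3/8·1 = 1 ✓
b·c: 3/8·4/3 = 1/2 ✓; 2 stages ⇒ order 2.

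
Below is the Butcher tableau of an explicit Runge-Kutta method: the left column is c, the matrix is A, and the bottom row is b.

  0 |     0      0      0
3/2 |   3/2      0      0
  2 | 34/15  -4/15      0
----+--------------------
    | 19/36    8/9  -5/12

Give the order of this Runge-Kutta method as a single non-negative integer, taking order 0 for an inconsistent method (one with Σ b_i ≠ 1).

3

b = (19/36, 8/9, -5/12)
c = (0, 3/2, 2)
Ac = (0, 0, -2/5)
Σ b_i: 19/36·1 + 8/9·1 + (-5/12)·1 = 1 ✓
b·c: 8/9·3/2 + (-5/12)·2 = 1/2 ✓
b·c²: 8/9·9/4 + (-5/12)·4 = 1/3 ✓
b·Ac: (-5/12)·(-2/5) = 1/6 ✓; 3 stages ⇒ order 3.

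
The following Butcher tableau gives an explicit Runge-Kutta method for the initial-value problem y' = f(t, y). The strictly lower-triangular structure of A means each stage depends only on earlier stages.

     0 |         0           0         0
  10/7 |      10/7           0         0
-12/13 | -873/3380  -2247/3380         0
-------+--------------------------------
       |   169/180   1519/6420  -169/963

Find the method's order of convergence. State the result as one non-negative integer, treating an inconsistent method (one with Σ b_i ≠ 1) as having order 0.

b = (169/180, 1519/6420, -169/963)
c = (0, 10/7, -12/13)
Ac = (0, 0, -321/338)
Σ b_i: 169/180·1 + 1519/6420·1 + (-169/963)·1 = 1 ✓
b·c: 1519/6420·10/7 + (-169/963)·(-12/13) = 1/2 ✓
b·c²: 1519/6420·100/49 + (-169/963)·144/169 = 1/3 ✓
b·Ac: (-169/963)·(-321/338) = 1/6 ✓; 3 stages ⇒ order 3.

3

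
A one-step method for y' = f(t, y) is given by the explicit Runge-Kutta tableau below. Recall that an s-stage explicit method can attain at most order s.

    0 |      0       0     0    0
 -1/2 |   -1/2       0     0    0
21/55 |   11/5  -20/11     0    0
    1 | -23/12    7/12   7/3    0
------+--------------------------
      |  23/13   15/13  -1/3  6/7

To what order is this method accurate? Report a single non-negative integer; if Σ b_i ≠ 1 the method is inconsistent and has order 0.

b = (23/13, 15/13, -1/3, 6/7)
c = (0, -1/2, 21/55, 1)
Ac = (0, 0, 10/11, 791/1320)
Σ b_i: 23/13·1 + 15/13·1 + (-1/3)·1 + 6/7·1 = 941/273 ≠ 1 ⇒ order 0.

0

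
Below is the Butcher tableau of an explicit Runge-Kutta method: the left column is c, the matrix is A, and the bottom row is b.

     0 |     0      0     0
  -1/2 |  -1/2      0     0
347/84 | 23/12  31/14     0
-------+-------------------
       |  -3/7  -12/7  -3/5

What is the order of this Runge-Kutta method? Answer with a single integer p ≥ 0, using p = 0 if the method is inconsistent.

0

b = (-3/7, -12/7, -3/5)
c = (0, -1/2, 347/84)
Ac = (0, 0, -31/28)
Σ b_i: (-3/7)·1 + (-12/7)·1 + (-3/5)·1 = -96/35 ≠ 1 ⇒ order 0.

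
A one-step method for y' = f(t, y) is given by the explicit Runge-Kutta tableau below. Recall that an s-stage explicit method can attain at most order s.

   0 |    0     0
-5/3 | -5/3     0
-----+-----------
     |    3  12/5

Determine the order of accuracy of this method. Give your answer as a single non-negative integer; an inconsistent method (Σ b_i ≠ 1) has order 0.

0

b = (3, 12/5)
c = (0, -5/3)
Σ b_i: 3·1 + 12/5·1 = 27/5 ≠ 1 ⇒ order 0.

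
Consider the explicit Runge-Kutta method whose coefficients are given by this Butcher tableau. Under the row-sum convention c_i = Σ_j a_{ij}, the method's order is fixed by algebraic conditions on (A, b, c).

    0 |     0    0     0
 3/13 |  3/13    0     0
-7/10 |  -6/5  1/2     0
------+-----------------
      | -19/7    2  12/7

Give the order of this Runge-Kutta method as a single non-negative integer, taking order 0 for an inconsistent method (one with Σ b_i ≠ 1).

1

b = (-19/7, 2, 12/7)
c = (0, 3/13, -7/10)
Ac = (0, 0, 3/26)
Σ b_i: (-19/7)·1 + 2·1 + 12/7·1 = 1 ✓
b·c: 2·3/13 + 12/7·(-7/10) = -48/65 ≠ 1/2 ⇒ order 1.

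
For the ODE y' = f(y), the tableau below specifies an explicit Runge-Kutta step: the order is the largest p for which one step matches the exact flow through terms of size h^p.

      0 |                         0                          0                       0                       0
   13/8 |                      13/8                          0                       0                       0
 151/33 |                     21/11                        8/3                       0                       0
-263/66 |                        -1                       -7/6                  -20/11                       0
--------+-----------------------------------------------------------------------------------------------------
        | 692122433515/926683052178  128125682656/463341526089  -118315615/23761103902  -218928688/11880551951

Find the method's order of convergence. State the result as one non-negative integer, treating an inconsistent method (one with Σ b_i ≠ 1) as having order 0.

3

b = (692122433515/926683052178, 128125682656/463341526089, -118315615/23761103902, -218928688/11880551951)
c = (0, 13/8, 151/33, -263/66)
Ac = (0, 0, 13/3, -19777/1936)
Σ b_i: 692122433515/926683052178·1 + 128125682656/463341526089·1 + (-118315615/23761103902)·1 + (-218928688/11880551951)·1 = 1 ✓
b·c: 128125682656/463341526089·13/8 + (-118315615/23761103902)·151/33 + (-218928688/11880551951)·(-263/66) = 1/2 ✓
b·c²: 128125682656/463341526089·169/64 + (-118315615/23761103902)·22801/1089 + (-218928688/11880551951)·69169/4356 = 1/3 ✓
b·Ac: (-118315615/23761103902)·13/3 + (-218928688/11880551951)·(-19777/1936) = 1/6 ✓
b·c³: 128125682656/463341526089·2197/512 + (-118315615/23761103902)·3442951/35937 + (-218928688/11880551951)·(-18191447/287496) = 105885748169885/56456382871152 ≠ 1/4 ⇒ order 3.
b·(c∘Ac): (-118315615/23761103902)·1963/99 + (-218928688/11880551951)·5201351/127776 = -998403338822/1176174643149 ≠ 1/8
b·Ac²: (-118315615/23761103902)·169/24 + (-218928688/11880551951)·(-63094279/1533312) = 13609934519459/18818794290384 ≠ 1/12
b·A²c: (-218928688/11880551951)·(-260/33) = 5174678080/35641655853 ≠ 1/24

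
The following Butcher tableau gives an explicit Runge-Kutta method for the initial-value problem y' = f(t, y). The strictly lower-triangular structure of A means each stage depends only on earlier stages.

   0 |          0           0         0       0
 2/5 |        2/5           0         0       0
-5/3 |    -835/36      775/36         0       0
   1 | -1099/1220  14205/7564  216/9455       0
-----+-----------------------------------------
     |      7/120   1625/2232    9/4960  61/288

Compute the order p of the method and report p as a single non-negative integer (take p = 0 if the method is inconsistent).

b = (7/120, 1625/2232, 9/4960, 61/288)
c = (0, 2/5, -5/3, 1)
Ac = (0, 0, 155/18, 87/122)
Σ b_i: 7/120·1 + 1625/2232·1 + 9/4960·1 + 61/288·1 = 1 ✓
b·c: 1625/2232·2/5 + 9/4960·(-5/3) + 61/288·1 = 1/2 ✓
b·c²: 1625/2232·4/25 + 9/4960·25/9 + 61/288·1 = 1/3 ✓
b·Ac: 9/4960·155/18 + 61/288·87/122 = 1/6 ✓
b·c³: 1625/2232·8/125 + 9/4960·(-125/27) + 61/288·1 = 1/4 ✓
b·(c∘Ac): 9/4960·(-775/54) + 61/288·87/122 = 1/8 ✓
b·Ac²: 9/4960·31/9 + 61/288·111/305 = 1/12 ✓
b·A²c: 61/288·12/61 = 1/24 ✓; 4 stages ⇒ order 4.

4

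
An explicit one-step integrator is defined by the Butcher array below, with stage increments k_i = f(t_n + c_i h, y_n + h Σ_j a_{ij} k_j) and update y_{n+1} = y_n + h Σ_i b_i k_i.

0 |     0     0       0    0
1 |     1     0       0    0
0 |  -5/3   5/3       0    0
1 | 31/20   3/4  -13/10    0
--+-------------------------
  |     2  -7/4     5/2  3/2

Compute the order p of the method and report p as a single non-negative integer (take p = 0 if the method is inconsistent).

0

b = (2, -7/4, 5/2, 3/2)
c = (0, 1, 0, 1)
Ac = (0, 0, 5/3, 3/4)
Σ b_i: 2·1 + (-7/4)·1 + 5/2·1 + 3/2·1 = 17/4 ≠ 1 ⇒ order 0.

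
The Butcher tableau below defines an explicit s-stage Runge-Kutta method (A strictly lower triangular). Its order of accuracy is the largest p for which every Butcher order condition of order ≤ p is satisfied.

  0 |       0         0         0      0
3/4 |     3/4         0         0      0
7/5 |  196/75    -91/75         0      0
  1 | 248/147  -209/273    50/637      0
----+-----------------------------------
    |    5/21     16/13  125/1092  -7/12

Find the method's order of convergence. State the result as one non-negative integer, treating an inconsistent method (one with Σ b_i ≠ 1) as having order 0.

b = (5/21, 16/13, 125/1092, -7/12)
c = (0, 3/4, 7/5, 1)
Ac = (0, 0, -91/100, -13/28)
Σ b_i: 5/21·1 + 16/13·1 + 125/1092·1 + (-7/12)·1 = 1 ✓
b·c: 16/13·3/4 + 125/1092·7/5 + (-7/12)·1 = 1/2 ✓
b·c²: 16/13·9/16 + 125/1092·49/25 + (-7/12)·1 = 1/3 ✓
b·Ac: 125/1092·(-91/100) + (-7/12)·(-13/28) = 1/6 ✓
b·c³: 16/13·27/64 + 125/1092·343/125 + (-7/12)·1 = 1/4 ✓
b·(c∘Ac): 125/1092·(-637/500) + (-7/12)·(-13/28) = 1/8 ✓
b·Ac²: 125/1092·(-273/400) + (-7/12)·(-31/112) = 1/12 ✓
b·A²c: (-7/12)·(-1/14) = 1/24 ✓; 4 stages ⇒ order 4.

4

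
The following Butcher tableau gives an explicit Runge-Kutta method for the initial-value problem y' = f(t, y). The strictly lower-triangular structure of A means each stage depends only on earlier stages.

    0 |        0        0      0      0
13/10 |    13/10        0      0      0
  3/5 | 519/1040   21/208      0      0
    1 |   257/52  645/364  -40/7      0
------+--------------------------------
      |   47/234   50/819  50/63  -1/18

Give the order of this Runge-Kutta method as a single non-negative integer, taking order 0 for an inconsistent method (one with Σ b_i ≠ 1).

b = (47/234, 50/819, 50/63, -1/18)
c = (0, 13/10, 3/5, 1)
Ac = (0, 0, 21/160, -9/8)
Σ b_i: 47/234·1 + 50/819·1 + 50/63·1 + (-1/18)·1 = 1 ✓
b·c: 50/819·13/10 + 50/63·3/5 + (-1/18)·1 = 1/2 ✓
b·c²: 50/819·169/100 + 50/63·9/25 + (-1/18)·1 = 1/3 ✓
b·Ac: 50/63·21/160 + (-1/18)·(-9/8) = 1/6 ✓
b·c³: 50/819·2197/1000 + 50/63·27/125 + (-1/18)·1 = 1/4 ✓
b·(c∘Ac): 50/63·63/800 + (-1/18)·(-9/8) = 1/8 ✓
b·Ac²: 50/63·273/1600 + (-1/18)·15/16 = 1/12 ✓
b·A²c: (-1/18)·(-3/4) = 1/24 ✓; 4 stages ⇒ order 4.

4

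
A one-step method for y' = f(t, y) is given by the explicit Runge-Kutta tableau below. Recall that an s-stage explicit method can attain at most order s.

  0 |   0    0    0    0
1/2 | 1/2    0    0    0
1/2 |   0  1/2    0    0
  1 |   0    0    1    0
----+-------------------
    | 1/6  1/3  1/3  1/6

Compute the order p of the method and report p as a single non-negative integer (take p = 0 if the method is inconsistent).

4

b = (1/6, 1/3, 1/3, 1/6)
c = (0, 1/2, 1/2, 1)
Ac = (0, 0, 1/4, 1/2)
Σ b_i: 1/6·1 + 1/3·1 + 1/3·1 + 1/6·1 = 1 ✓
b·c: 1/3·1/2 + 1/3·1/2 + 1/6·1 = 1/2 ✓
b·c²: 1/3·1/4 + 1/3·1/4 + 1/6·1 = 1/3 ✓
b·Ac: 1/3·1/4 + 1/6·1/2 = 1/6 ✓
b·c³: 1/3·1/8 + 1/3·1/8 + 1/6·1 = 1/4 ✓
b·(c∘Ac): 1/3·1/8 + 1/6·1/2 = 1/8 ✓
b·Ac²: 1/3·1/8 + 1/6·1/4 = 1/12 ✓
b·A²c: 1/6·1/4 = 1/24 ✓; 4 stages ⇒ order 4.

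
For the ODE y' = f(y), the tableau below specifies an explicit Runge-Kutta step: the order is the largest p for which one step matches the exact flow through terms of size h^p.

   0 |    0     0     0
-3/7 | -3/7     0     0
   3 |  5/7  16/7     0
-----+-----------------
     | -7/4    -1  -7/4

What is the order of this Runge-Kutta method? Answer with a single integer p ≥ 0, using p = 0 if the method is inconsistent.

0

b = (-7/4, -1, -7/4)
c = (0, -3/7, 3)
Ac = (0, 0, -48/49)
Σ b_i: (-7/4)·1 + (-1)·1 + (-7/4)·1 = -9/2 ≠ 1 ⇒ order 0.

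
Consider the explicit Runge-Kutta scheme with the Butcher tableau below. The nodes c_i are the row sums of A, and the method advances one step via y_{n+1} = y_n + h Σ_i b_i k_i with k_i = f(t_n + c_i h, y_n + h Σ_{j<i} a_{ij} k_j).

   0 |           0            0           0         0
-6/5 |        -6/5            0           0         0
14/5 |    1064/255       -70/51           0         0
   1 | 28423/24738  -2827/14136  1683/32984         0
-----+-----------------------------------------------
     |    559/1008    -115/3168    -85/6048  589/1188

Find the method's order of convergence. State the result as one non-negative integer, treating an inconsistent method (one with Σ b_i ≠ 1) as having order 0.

b = (559/1008, -115/3168, -85/6048, 589/1188)
c = (0, -6/5, 14/5, 1)
Ac = (0, 0, 28/17, 451/1178)
Σ b_i: 559/1008·1 + (-115/3168)·1 + (-85/6048)·1 + 589/1188·1 = 1 ✓
b·c: (-115/3168)·(-6/5) + (-85/6048)·14/5 + 589/1188·1 = 1/2 ✓
b·c²: (-115/3168)·36/25 + (-85/6048)·196/25 + 589/1188·1 = 1/3 ✓
b·Ac: (-85/6048)·28/17 + 589/1188·451/1178 = 1/6 ✓
b·c³: (-115/3168)·(-216/125) + (-85/6048)·2744/125 + 589/1188·1 = 1/4 ✓
b·(c∘Ac): (-85/6048)·392/85 + 589/1188·451/1178 = 1/8 ✓
b·Ac²: (-85/6048)·(-168/85) + 589/1188·66/589 = 1/12 ✓
b·A²c: 589/1188·99/1178 = 1/24 ✓; 4 stages ⇒ order 4.

4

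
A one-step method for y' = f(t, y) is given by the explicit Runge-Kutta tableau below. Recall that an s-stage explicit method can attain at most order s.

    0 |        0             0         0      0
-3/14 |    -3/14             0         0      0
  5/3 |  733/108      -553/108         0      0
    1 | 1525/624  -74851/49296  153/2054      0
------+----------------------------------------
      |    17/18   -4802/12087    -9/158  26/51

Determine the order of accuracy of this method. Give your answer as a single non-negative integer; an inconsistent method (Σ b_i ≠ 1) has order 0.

b = (17/18, -4802/12087, -9/158, 26/51)
c = (0, -3/14, 5/3, 1)
Ac = (0, 0, 79/72, 187/416)
Σ b_i: 17/18·1 + (-4802/12087)·1 + (-9/158)·1 + 26/51·1 = 1 ✓
b·c: (-4802/12087)·(-3/14) + (-9/158)·5/3 + 26/51·1 = 1/2 ✓
b·c²: (-4802/12087)·9/196 + (-9/158)·25/9 + 26/51·1 = 1/3 ✓
b·Ac: (-9/158)·79/72 + 26/51·187/416 = 1/6 ✓
b·c³: (-4802/12087)·(-27/2744) + (-9/158)·125/27 + 26/51·1 = 1/4 ✓
b·(c∘Ac): (-9/158)·395/216 + 26/51·187/416 = 1/8 ✓
b·Ac²: (-9/158)·(-79/336) + 26/51·799/5824 = 1/12 ✓
b·A²c: 26/51·17/208 = 1/24 ✓; 4 stages ⇒ order 4.

4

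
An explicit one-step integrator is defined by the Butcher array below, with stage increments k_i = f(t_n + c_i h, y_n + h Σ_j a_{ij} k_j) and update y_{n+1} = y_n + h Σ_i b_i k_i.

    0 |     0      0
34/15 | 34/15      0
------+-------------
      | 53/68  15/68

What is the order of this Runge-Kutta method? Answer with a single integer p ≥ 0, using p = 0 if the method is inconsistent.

2

b = (53/68, 15/68)
c = (0, 34/15)
Σ b_i: 53/68·1 + 15/68·1 = 1 ✓
b·c: 15/68·34/15 = 1/2 ✓; 2 stages ⇒ order 2.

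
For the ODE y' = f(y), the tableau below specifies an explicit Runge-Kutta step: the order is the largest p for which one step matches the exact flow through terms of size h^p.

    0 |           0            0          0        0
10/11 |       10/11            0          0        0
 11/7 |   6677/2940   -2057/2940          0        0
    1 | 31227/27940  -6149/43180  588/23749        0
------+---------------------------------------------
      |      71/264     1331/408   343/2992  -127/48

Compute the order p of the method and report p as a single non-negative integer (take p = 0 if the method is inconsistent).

4

b = (71/264, 1331/408, 343/2992, -127/48)
c = (0, 10/11, 11/7, 1)
Ac = (0, 0, -187/294, -23/254)
Σ b_i: 71/264·1 + 1331/408·1 + 343/2992·1 + (-127/48)·1 = 1 ✓
b·c: 1331/408·10/11 + 343/2992·11/7 + (-127/48)·1 = 1/2 ✓
b·c²: 1331/408·100/121 + 343/2992·121/49 + (-127/48)·1 = 1/3 ✓
b·Ac: 343/2992·(-187/294) + (-127/48)·(-23/254) = 1/6 ✓
b·c³: 1331/408·1000/1331 + 343/2992·1331/343 + (-127/48)·1 = 1/4 ✓
b·(c∘Ac): 343/2992·(-2057/2058) + (-127/48)·(-23/254) = 1/8 ✓
b·Ac²: 343/2992·(-85/147) + (-127/48)·(-79/1397) = 1/12 ✓
b·A²c: (-127/48)·(-2/127) = 1/24 ✓; 4 stages ⇒ order 4.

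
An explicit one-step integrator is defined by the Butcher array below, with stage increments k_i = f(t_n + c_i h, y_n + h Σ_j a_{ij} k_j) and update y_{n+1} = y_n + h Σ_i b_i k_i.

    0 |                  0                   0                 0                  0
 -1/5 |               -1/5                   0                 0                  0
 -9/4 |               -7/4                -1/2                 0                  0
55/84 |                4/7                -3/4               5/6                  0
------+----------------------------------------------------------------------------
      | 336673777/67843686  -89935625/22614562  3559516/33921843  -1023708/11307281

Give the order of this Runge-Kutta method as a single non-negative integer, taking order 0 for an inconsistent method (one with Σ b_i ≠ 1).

3

b = (336673777/67843686, -89935625/22614562, 3559516/33921843, -1023708/11307281)
c = (0, -1/5, -9/4, 55/84)
Ac = (0, 0, 1/10, -69/40)
Σ b_i: 336673777/67843686·1 + (-89935625/22614562)·1 + 3559516/33921843·1 + (-1023708/11307281)·1 = 1 ✓
b·c: (-89935625/22614562)·(-1/5) + 3559516/33921843·(-9/4) + (-1023708/11307281)·55/84 = 1/2 ✓
b·c²: (-89935625/22614562)·1/25 + 3559516/33921843·81/16 + (-1023708/11307281)·3025/7056 = 1/3 ✓
b·Ac: 3559516/33921843·1/10 + (-1023708/11307281)·(-69/40) = 1/6 ✓
b·c³: (-89935625/22614562)·(-1/125) + 3559516/33921843·(-729/64) + (-1023708/11307281)·166375/592704 = -6775098023/5698869624 ≠ 1/4 ⇒ order 3.
b·(c∘Ac): 3559516/33921843·(-9/40) + (-1023708/11307281)·(-253/224) = 35571117/452291240 ≠ 1/8
b·Ac²: 3559516/33921843·(-1/50) + (-1023708/11307281)·3351/800 = -517414439/1356873720 ≠ 1/12
b·A²c: (-1023708/11307281)·1/12 = -85309/11307281 ≠ 1/24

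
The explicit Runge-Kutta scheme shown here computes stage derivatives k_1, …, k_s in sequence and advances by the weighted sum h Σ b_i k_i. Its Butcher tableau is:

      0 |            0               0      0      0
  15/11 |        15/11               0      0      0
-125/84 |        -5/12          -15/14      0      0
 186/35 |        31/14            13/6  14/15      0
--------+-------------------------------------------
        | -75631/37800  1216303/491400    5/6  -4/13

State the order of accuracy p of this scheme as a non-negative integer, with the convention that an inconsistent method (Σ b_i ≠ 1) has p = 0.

b = (-75631/37800, 1216303/491400, 5/6, -4/13)
c = (0, 15/11, -125/84, 186/35)
Ac = (0, 0, -225/154, 155/99)
Σ b_i: (-75631/37800)·1 + 1216303/491400·1 + 5/6·1 + (-4/13)·1 = 1 ✓
b·c: 1216303/491400·15/11 + 5/6·(-125/84) + (-4/13)·186/35 = 1/2 ✓
b·c²: 1216303/491400·225/121 + 5/6·15625/7056 + (-4/13)·34596/1225 = -26099597/11642400 ≠ 1/3 ⇒ order 2.
b·Ac: 5/6·(-225/154) + (-4/13)·155/99 = -61235/36036 ≠ 1/6

2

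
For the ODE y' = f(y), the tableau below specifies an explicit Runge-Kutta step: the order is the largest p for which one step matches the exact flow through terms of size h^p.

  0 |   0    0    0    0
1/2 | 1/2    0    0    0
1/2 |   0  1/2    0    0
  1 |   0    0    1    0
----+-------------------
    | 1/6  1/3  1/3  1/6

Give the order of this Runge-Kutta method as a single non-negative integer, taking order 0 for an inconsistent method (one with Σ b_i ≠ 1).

b = (1/6, 1/3, 1/3, 1/6)
c = (0, 1/2, 1/2, 1)
Ac = (0, 0, 1/4, 1/2)
Σ b_i: 1/6·1 + 1/3·1 + 1/3·1 + 1/6·1 = 1 ✓
b·c: 1/3·1/2 + 1/3·1/2 + 1/6·1 = 1/2 ✓
b·c²: 1/3·1/4 + 1/3·1/4 + 1/6·1 = 1/3 ✓
b·Ac: 1/3·1/4 + 1/6·1/2 = 1/6 ✓
b·c³: 1/3·1/8 + 1/3·1/8 + 1/6·1 = 1/4 ✓
b·(c∘Ac): 1/3·1/8 + 1/6·1/2 = 1/8 ✓
b·Ac²: 1/3·1/8 + 1/6·1/4 = 1/12 ✓
b·A²c: 1/6·1/4 = 1/24 ✓; 4 stages ⇒ order 4.

4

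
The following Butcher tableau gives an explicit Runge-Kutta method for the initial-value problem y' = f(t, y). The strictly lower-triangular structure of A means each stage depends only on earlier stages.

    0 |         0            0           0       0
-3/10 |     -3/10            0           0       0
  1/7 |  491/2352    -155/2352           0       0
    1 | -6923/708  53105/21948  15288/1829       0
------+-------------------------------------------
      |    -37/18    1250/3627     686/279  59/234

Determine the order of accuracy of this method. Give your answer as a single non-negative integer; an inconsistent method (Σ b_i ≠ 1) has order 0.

4

b = (-37/18, 1250/3627, 686/279, 59/234)
c = (0, -3/10, 1/7, 1)
Ac = (0, 0, 31/1568, 221/472)
Σ b_i: (-37/18)·1 + 1250/3627·1 + 686/279·1 + 59/234·1 = 1 ✓
b·c: 1250/3627·(-3/10) + 686/279·1/7 + 59/234·1 = 1/2 ✓
b·c²: 1250/3627·9/100 + 686/279·1/49 + 59/234·1 = 1/3 ✓
b·Ac: 686/279·31/1568 + 59/234·221/472 = 1/6 ✓
b·c³: 1250/3627·(-27/1000) + 686/279·1/343 + 59/234·1 = 1/4 ✓
b·(c∘Ac): 686/279·31/10976 + 59/234·221/472 = 1/8 ✓
b·Ac²: 686/279·(-93/15680) + 59/234·1833/4720 = 1/12 ✓
b·A²c: 59/234·39/236 = 1/24 ✓; 4 stages ⇒ order 4.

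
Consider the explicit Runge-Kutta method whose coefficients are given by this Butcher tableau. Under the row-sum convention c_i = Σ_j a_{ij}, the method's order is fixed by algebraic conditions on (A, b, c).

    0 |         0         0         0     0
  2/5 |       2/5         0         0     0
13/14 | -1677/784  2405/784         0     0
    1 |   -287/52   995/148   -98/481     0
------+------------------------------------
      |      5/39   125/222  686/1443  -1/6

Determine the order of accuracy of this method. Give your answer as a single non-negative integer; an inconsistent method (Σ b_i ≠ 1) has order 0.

b = (5/39, 125/222, 686/1443, -1/6)
c = (0, 2/5, 13/14, 1)
Ac = (0, 0, 481/392, 5/2)
Σ b_i: 5/39·1 + 125/222·1 + 686/1443·1 + (-1/6)·1 = 1 ✓
b·c: 125/222·2/5 + 686/1443·13/14 + (-1/6)·1 = 1/2 ✓
b·c²: 125/222·4/25 + 686/1443·169/196 + (-1/6)·1 = 1/3 ✓
b·Ac: 686/1443·481/392 + (-1/6)·5/2 = 1/6 ✓
b·c³: 125/222·8/125 + 686/1443·2197/2744 + (-1/6)·1 = 1/4 ✓
b·(c∘Ac): 686/1443·6253/5488 + (-1/6)·5/2 = 1/8 ✓
b·Ac²: 686/1443·481/980 + (-1/6)·9/10 = 1/12 ✓
b·A²c: (-1/6)·(-1/4) = 1/24 ✓; 4 stages ⇒ order 4.

4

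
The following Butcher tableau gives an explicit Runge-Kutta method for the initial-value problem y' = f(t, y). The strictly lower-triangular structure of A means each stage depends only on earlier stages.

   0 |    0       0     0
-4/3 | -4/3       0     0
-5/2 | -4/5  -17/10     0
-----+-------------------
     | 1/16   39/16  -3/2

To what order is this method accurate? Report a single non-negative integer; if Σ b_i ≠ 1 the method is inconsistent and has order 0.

2

b = (1/16, 39/16, -3/2)
c = (0, -4/3, -5/2)
Ac = (0, 0, 34/15)
Σ b_i: 1/16·1 + 39/16·1 + (-3/2)·1 = 1 ✓
b·c: 39/16·(-4/3) + (-3/2)·(-5/2) = 1/2 ✓
b·c²: 39/16·16/9 + (-3/2)·25/4 = -121/24 ≠ 1/3 ⇒ order 2.
b·Ac: (-3/2)·34/15 = -17/5 ≠ 1/6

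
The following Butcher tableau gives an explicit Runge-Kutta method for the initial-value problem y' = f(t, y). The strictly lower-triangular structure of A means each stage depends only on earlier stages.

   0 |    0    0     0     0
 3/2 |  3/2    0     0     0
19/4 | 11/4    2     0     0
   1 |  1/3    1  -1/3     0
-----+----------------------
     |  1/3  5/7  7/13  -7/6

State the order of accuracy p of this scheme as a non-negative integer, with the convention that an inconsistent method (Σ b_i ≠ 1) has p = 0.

0

b = (1/3, 5/7, 7/13, -7/6)
c = (0, 3/2, 19/4, 1)
Ac = (0, 0, 3, -1/12)
Σ b_i: 1/3·1 + 5/7·1 + 7/13·1 + (-7/6)·1 = 229/546 ≠ 1 ⇒ order 0.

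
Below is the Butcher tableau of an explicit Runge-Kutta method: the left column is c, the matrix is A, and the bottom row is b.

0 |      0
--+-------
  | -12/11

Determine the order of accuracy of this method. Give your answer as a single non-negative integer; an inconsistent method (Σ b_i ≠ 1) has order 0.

b = (-12/11)
c = (0)
Σ b_i: (-12/11)·1 = -12/11 ≠ 1 ⇒ order 0.

0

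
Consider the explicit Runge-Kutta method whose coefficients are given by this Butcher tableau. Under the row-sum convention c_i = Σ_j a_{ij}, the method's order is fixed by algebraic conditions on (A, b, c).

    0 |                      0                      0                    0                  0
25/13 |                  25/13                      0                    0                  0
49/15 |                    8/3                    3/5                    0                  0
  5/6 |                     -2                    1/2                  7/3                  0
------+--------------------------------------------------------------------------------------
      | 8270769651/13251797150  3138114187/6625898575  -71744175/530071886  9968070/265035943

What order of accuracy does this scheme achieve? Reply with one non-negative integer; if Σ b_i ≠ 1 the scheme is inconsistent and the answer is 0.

b = (8270769651/13251797150, 3138114187/6625898575, -71744175/530071886, 9968070/265035943)
c = (0, 25/13, 49/15, 5/6)
Ac = (0, 0, 15/13, 10043/1170)
Σ b_i: 8270769651/13251797150·1 + 3138114187/6625898575·1 + (-71744175/530071886)·1 + 9968070/265035943·1 = 1 ✓
b·c: 3138114187/6625898575·25/13 + (-71744175/530071886)·49/15 + 9968070/265035943·5/6 = 1/2 ✓
b·c²: 3138114187/6625898575·625/169 + (-71744175/530071886)·2401/225 + 9968070/265035943·25/36 = 1/3 ✓
b·Ac: (-71744175/530071886)·15/13 + 9968070/265035943·10043/1170 = 1/6 ✓
b·c³: 3138114187/6625898575·15625/2197 + (-71744175/530071886)·117649/3375 + 9968070/265035943·125/216 = -823605455161/620184106620 ≠ 1/4 ⇒ order 3.
b·(c∘Ac): (-71744175/530071886)·49/13 + 9968070/265035943·10043/1404 = -7477146670/31009205331 ≠ 1/8
b·Ac²: (-71744175/530071886)·375/169 + 9968070/265035943·6102641/228150 = 218827222441/310092053310 ≠ 1/12
b·A²c: 9968070/265035943·35/13 = 348882450/3445467259 ≠ 1/24

3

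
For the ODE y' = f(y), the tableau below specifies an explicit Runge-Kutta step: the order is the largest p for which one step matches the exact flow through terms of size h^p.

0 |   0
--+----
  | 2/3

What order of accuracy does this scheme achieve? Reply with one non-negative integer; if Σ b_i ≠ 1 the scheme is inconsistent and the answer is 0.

0

b = (2/3)
c = (0)
Σ b_i: 2/3·1 = 2/3 ≠ 1 ⇒ order 0.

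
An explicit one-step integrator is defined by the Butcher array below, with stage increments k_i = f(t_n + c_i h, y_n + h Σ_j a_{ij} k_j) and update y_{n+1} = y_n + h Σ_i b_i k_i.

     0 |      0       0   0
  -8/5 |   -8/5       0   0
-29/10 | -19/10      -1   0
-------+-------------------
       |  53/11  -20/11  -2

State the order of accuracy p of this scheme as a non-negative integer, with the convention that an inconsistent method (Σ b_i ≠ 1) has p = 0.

1

b = (53/11, -20/11, -2)
c = (0, -8/5, -29/10)
Ac = (0, 0, 8/5)
Σ b_i: 53/11·1 + (-20/11)·1 + (-2)·1 = 1 ✓
b·c: (-20/11)·(-8/5) + (-2)·(-29/10) = 479/55 ≠ 1/2 ⇒ order 1.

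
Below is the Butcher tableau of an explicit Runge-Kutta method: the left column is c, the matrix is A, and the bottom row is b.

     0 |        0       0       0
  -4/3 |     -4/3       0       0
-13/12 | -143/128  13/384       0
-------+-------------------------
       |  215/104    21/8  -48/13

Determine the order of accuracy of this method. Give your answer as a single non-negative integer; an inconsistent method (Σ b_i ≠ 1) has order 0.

b = (215/104, 21/8, -48/13)
c = (0, -4/3, -13/12)
Ac = (0, 0, -13/288)
Σ b_i: 215/104·1 + 21/8·1 + (-48/13)·1 = 1 ✓
b·c: 21/8·(-4/3) + (-48/13)·(-13/12) = 1/2 ✓
b·c²: 21/8·16/9 + (-48/13)·169/144 = 1/3 ✓
b·Ac: (-48/13)·(-13/288) = 1/6 ✓; 3 stages ⇒ order 3.

3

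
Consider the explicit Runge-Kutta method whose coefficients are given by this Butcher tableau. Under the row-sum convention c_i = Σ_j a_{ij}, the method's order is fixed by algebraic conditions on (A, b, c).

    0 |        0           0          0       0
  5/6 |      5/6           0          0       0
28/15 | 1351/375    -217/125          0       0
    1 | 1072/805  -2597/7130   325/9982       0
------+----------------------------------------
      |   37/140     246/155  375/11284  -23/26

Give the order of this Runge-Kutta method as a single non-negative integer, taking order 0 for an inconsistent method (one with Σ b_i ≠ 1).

b = (37/140, 246/155, 375/11284, -23/26)
c = (0, 5/6, 28/15, 1)
Ac = (0, 0, -217/150, -67/276)
Σ b_i: 37/140·1 + 246/155·1 + 375/11284·1 + (-23/26)·1 = 1 ✓
b·c: 246/155·5/6 + 375/11284·28/15 + (-23/26)·1 = 1/2 ✓
b·c²: 246/155·25/36 + 375/11284·784/225 + (-23/26)·1 = 1/3 ✓
b·Ac: 375/11284·(-217/150) + (-23/26)·(-67/276) = 1/6 ✓
b·c³: 246/155·125/216 + 375/11284·21952/3375 + (-23/26)·1 = 1/4 ✓
b·(c∘Ac): 375/11284·(-3038/1125) + (-23/26)·(-67/276) = 1/8 ✓
b·Ac²: 375/11284·(-217/180) + (-23/26)·(-77/552) = 1/12 ✓
b·A²c: (-23/26)·(-13/276) = 1/24 ✓; 4 stages ⇒ order 4.

4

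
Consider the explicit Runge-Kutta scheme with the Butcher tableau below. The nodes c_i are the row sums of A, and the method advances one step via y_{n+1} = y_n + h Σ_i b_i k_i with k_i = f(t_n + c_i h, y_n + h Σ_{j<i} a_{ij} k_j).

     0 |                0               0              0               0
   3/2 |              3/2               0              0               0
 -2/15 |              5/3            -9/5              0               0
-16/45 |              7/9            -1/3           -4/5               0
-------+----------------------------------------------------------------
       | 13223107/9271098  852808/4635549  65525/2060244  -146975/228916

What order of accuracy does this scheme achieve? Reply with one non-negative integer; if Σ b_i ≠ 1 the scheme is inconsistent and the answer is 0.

3

b = (13223107/9271098, 852808/4635549, 65525/2060244, -146975/228916)
c = (0, 3/2, -2/15, -16/45)
Ac = (0, 0, -27/10, -59/150)
Σ b_i: 13223107/9271098·1 + 852808/4635549·1 + 65525/2060244·1 + (-146975/228916)·1 = 1 ✓
b·c: 852808/4635549·3/2 + 65525/2060244·(-2/15) + (-146975/228916)·(-16/45) = 1/2 ✓
b·c²: 852808/4635549·9/4 + 65525/2060244·4/225 + (-146975/228916)·256/2025 = 1/3 ✓
b·Ac: 65525/2060244·(-27/10) + (-146975/228916)·(-59/150) = 1/6 ✓
b·c³: 852808/4635549·27/8 + 65525/2060244·(-8/3375) + (-146975/228916)·(-4096/91125) = 27104917/41719941 ≠ 1/4 ⇒ order 3.
b·(c∘Ac): 65525/2060244·9/25 + (-146975/228916)·472/3375 = -2421053/30903660 ≠ 1/8
b·Ac²: 65525/2060244·(-81/20) + (-146975/228916)·(-3439/4500) = 3727589/10301220 ≠ 1/12
b·A²c: (-146975/228916)·54/25 = -158733/114458 ≠ 1/24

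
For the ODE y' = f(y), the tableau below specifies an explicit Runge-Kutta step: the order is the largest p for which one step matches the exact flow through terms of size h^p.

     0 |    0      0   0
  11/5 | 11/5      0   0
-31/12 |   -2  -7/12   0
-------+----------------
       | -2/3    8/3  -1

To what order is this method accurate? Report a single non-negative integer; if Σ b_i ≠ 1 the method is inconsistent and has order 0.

b = (-2/3, 8/3, -1)
c = (0, 11/5, -31/12)
Ac = (0, 0, -77/60)
Σ b_i: (-2/3)·1 + 8/3·1 + (-1)·1 = 1 ✓
b·c: 8/3·11/5 + (-1)·(-31/12) = 169/20 ≠ 1/2 ⇒ order 1.

1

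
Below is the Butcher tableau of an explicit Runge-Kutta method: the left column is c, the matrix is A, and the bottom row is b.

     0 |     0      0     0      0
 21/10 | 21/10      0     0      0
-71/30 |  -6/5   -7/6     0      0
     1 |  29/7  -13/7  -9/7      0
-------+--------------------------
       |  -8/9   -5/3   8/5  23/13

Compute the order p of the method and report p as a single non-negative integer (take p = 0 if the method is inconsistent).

0

b = (-8/9, -5/3, 8/5, 23/13)
c = (0, 21/10, -71/30, 1)
Ac = (0, 0, -49/20, -6/7)
Σ b_i: (-8/9)·1 + (-5/3)·1 + 8/5·1 + 23/13·1 = 476/585 ≠ 1 ⇒ order 0.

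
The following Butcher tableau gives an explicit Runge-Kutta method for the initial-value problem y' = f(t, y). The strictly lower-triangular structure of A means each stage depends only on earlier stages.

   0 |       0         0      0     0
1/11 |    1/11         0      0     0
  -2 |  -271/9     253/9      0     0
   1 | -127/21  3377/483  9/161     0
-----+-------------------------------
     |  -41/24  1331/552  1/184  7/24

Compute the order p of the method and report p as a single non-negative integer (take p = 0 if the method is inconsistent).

4

b = (-41/24, 1331/552, 1/184, 7/24)
c = (0, 1/11, -2, 1)
Ac = (0, 0, 23/9, 11/21)
Σ b_i: (-41/24)·1 + 1331/552·1 + 1/184·1 + 7/24·1 = 1 ✓
b·c: 1331/552·1/11 + 1/184·(-2) + 7/24·1 = 1/2 ✓
b·c²: 1331/552·1/121 + 1/184·4 + 7/24·1 = 1/3 ✓
b·Ac: 1/184·23/9 + 7/24·11/21 = 1/6 ✓
b·c³: 1331/552·1/1331 + 1/184·(-8) + 7/24·1 = 1/4 ✓
b·(c∘Ac): 1/184·(-46/9) + 7/24·11/21 = 1/8 ✓
b·Ac²: 1/184·23/99 + 7/24·65/231 = 1/12 ✓
b·A²c: 7/24·1/7 = 1/24 ✓; 4 stages ⇒ order 4.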